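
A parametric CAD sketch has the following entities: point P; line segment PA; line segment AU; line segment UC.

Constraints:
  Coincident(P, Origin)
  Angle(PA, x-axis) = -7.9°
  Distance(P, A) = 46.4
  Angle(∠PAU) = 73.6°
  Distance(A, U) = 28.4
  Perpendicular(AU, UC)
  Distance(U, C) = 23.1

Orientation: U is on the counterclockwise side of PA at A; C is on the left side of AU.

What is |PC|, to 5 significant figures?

26.316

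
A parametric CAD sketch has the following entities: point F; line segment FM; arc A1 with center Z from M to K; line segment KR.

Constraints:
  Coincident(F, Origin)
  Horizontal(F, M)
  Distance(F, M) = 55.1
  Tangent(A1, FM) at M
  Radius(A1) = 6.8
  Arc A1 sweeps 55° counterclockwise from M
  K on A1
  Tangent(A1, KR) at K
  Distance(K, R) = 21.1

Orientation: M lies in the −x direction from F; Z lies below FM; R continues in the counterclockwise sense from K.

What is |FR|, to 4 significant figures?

75.52

F is at the origin; F and M share the same y with |FM| = 55.1 and M on the −x side, so M = (-55.10, 0.000). Tangency of A1 to FM means the radius ZM is perpendicular to FM, so Z = M + (0, -6.8) = (-55.10, -6.800). On A1, M sits at bearing 90° from Z; a 55° counterclockwise sweep puts K at bearing 145°, so K = Z + 6.8·(cos 145°, sin 145°) = (-60.67, -2.900). A1 meets KR tangentially, so ZK is at right angles to KR, so KR runs along (−sin 145°, cos 145°); with |KR| = 21.1, R = (-72.77, -20.18). Then |FR| = |R − F| = 75.52.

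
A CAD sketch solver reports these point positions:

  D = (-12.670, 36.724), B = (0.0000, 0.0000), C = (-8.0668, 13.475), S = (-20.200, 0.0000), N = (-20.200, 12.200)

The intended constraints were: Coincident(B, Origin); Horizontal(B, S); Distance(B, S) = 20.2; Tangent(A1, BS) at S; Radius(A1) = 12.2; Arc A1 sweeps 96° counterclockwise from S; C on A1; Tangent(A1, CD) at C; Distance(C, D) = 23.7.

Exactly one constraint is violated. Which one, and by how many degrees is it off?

Tangent(A1, CD) at C — off by 5.20°.

B = (0.00, 0.00) ✓; B.y = 0.00, S.y = 0.00 ✓; |BS| = 20.20 ✓; ∠(NS, SB) = 90.00° ✓; |NS| = 12.20 ✓; bearing(N→C) − bearing(N→S) = 96.00° ✓; |NC| = 12.20 ✓; ∠(NC, CD) = 84.80° ✗; |CD| = 23.70 ✓.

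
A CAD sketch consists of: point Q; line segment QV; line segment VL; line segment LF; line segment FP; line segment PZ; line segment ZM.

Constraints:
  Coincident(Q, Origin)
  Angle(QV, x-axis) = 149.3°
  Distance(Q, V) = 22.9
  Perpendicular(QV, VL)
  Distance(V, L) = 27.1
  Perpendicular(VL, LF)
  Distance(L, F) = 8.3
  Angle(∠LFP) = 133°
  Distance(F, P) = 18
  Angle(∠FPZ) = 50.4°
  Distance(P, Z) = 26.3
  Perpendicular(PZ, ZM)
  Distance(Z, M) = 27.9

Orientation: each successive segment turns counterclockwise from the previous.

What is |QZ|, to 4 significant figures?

31.14

Q is at the origin; QV runs at 149.3° with length 22.9, so V = (-19.69, 11.69). QV ⟂ VL, so VL runs at -120.7°; with |VL| = 27.1, L = (-33.53, -11.61). VL ⟂ LF, so LF runs at -30.70°; with |LF| = 8.3, F = (-26.39, -15.85). ∠LFP = 133.0° gives FP at 16.30° from the x-axis; with |FP| = 18.0, P = (-9.113, -10.80). ∠FPZ = 50.4° gives PZ at 145.9° from the x-axis; with |PZ| = 26.3, Z = (-30.89, 3.949). Then |QZ| = |Z − Q| = 31.14.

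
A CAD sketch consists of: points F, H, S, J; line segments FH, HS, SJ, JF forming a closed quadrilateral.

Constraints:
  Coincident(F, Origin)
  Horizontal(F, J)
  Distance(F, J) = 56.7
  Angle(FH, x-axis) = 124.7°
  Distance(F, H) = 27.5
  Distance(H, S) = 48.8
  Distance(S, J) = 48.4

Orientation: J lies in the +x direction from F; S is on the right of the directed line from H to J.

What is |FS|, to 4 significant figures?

21.30

Checks: |HS| = 48.80 ✓; |SJ| = 48.40 ✓.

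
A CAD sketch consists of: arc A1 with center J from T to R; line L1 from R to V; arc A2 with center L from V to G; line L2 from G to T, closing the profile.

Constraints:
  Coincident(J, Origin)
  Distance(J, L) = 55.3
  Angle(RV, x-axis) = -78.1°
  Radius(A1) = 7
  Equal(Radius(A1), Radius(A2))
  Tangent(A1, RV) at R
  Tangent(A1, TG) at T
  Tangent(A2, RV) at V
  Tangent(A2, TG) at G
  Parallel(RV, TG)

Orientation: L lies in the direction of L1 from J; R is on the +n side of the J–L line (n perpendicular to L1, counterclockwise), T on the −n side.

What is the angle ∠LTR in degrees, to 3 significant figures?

82.8°

The slot axis is L1's direction at -78.1°, so u = (cos -78.1°, sin -78.1°) = (0.206, -0.979) and n = (−sin -78.1°, cos -78.1°) = (0.979, 0.206). J is at the origin and L lies 55.3 along u from J, so L = 55.3·u = (11.4, -54.1). Tangency of A1 to both parallel lines with radius 7.0 puts R and T at J ± 7.0·n: R = (6.85, 1.44), T = (-6.85, -1.44). Then cos ∠LTR = TL·TR / (|TL||TR|), giving 82.8°.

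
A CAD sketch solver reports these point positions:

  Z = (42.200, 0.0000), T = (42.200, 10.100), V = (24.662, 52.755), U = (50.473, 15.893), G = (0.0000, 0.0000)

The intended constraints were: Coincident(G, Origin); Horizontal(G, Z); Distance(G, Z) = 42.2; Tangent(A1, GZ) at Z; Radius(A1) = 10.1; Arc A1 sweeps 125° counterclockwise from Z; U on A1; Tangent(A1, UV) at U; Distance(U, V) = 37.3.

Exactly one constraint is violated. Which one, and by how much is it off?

Distance(U, V) = 37.3 — off by 7.70.

G = (0.00, 0.00) ✓; G.y = 0.00, Z.y = 0.00 ✓; |GZ| = 42.20 ✓; ∠(TZ, ZG) = 90.00° ✓; |TZ| = 10.10 ✓; bearing(T→U) − bearing(T→Z) = 125.0° ✓; |TU| = 10.10 ✓; ∠(TU, UV) = 90.00° ✓; |UV| = 45.00 ✗.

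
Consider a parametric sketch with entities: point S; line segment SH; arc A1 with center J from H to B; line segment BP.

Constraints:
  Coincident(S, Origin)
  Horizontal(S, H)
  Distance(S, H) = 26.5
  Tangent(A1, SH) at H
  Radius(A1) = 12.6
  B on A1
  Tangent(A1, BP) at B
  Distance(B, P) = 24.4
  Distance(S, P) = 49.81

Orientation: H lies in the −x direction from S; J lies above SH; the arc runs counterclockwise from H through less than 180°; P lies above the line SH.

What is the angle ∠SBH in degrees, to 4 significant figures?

67.05°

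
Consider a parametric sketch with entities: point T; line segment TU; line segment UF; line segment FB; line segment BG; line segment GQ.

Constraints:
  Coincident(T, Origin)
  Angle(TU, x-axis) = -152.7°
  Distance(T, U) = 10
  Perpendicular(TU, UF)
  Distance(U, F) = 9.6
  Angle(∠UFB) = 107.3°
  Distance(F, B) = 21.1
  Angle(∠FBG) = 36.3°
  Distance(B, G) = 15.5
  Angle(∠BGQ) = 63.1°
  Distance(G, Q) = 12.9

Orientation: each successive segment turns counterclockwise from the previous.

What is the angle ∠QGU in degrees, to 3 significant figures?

80.5°

T is at the origin; TU runs at -152.7° with length 10.0, so U = (-8.89, -4.59). TU ⟂ UF, so UF runs at -62.7°; with |UF| = 9.6, F = (-4.48, -13.1). ∠UFB = 107.3° gives FB at 10.0° from the x-axis; with |FB| = 21.1, B = (16.3, -9.45). ∠FBG = 36.3° gives BG at 154° from the x-axis; with |BG| = 15.5, G = (2.40, -2.59). ∠BGQ = 63.1° gives GQ at -89.4° from the x-axis; with |GQ| = 12.9, Q = (2.54, -15.5). Then cos ∠QGU = GQ·GU / (|GQ||GU|), giving 80.5°.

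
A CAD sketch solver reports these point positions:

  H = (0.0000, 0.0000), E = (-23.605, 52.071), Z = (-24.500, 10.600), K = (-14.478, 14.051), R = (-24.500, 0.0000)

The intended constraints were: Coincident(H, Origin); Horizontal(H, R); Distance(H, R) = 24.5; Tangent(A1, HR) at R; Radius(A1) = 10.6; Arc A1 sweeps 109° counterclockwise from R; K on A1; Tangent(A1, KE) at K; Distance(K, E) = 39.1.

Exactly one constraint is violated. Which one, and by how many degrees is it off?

Tangent(A1, KE) at K — off by 5.50°.

H = (0.00, 0.00) ✓; H.y = 0.00, R.y = 0.00 ✓; |HR| = 24.50 ✓; ∠(ZR, RH) = 90.00° ✓; |ZR| = 10.60 ✓; bearing(Z→K) − bearing(Z→R) = 109.0° ✓; |ZK| = 10.60 ✓; ∠(ZK, KE) = 95.50° ✗; |KE| = 39.10 ✓.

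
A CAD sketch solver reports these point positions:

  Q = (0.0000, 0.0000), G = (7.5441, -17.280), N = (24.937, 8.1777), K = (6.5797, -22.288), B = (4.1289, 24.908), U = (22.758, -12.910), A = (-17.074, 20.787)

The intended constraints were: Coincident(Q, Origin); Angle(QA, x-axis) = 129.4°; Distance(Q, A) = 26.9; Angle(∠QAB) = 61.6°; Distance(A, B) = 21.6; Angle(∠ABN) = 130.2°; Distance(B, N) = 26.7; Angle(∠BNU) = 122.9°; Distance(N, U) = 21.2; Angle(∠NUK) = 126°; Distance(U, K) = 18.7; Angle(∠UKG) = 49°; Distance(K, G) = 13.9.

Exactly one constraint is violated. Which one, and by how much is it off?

Distance(K, G) = 13.9 — off by 8.80.

Q = (0.00, 0.00) ✓; QA at 129.4° ✓; |QA| = 26.90 ✓; ∠QAB = 61.60° ✓; |AB| = 21.60 ✓; ∠ABN = 130.2° ✓; |BN| = 26.70 ✓; ∠BNU = 122.9° ✓; |NU| = 21.20 ✓; ∠NUK = 126.0° ✓; |UK| = 18.70 ✓; ∠UKG = 49.00° ✓; |KG| = 5.100 ✗.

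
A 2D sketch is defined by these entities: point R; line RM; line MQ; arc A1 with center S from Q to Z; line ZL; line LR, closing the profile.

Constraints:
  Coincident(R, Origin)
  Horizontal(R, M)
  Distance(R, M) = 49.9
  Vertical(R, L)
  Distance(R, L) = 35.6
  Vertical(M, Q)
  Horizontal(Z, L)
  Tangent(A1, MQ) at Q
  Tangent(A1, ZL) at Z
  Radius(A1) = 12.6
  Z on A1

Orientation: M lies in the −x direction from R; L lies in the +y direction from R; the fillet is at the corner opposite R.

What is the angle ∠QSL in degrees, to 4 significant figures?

161.3°

R is at the origin; R and M share the same y with |RM| = 49.9 and M on the −x side, so M = (-49.90, 0.000). R and L share the same x with |RL| = 35.6 and L on the +y side, so L = (0.000, 35.60). The virtual corner opposite R is at (-49.90, 35.60). A1 meets MQ tangentially, so SQ is at right angles to MQ and since A1 is tangent to ZL there, SZ ⟂ ZL, with radius 12.6, so the center S sits 12.6 in from both sides at S = (-37.30, 23.00). That places the tangent points at Q = (-49.90, 23.00) on MQ and Z = (-37.30, 35.60) on ZL. Then cos ∠QSL = SQ·SL / (|SQ||SL|), giving 161.3°.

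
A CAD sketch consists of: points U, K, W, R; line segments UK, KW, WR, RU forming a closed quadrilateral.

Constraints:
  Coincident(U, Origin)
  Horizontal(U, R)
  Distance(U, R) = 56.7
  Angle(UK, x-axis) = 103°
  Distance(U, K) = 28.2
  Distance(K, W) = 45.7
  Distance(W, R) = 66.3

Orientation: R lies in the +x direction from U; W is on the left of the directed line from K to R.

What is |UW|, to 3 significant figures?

64.8

U is at the origin; U and R share the same y with |UR| = 56.7 and R in +x, so R = (56.7, 0). UK runs at 103.0° with |UK| = 28.2, so K = (-6.34, 27.5). W is determined by |KW| = 45.7 and |WR| = 66.3 together: it lies at the intersection of circle(K, 45.7) and circle(R, 66.3). With |KR| = 68.8, the foot of the radical line on KR is 17.6 from K and the perpendicular offset is √(45.7² − 17.6²) = 42.2. Taking the left-of-KR solution: W = (26.6, 59.1).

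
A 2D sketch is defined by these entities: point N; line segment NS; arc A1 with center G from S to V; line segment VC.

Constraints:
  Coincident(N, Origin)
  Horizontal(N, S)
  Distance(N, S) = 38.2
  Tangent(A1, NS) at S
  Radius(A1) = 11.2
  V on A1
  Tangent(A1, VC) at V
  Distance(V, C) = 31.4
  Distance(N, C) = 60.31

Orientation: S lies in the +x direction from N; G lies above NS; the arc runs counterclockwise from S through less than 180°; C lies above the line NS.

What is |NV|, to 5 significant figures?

51.006

Checks: N = (0.00, 0.00) ✓; |GV| = 11.20 ✓; ∠(GV, VC) = 90.00° ✓; |VC| = 31.40 ✓; |NC| = 60.31 ✓.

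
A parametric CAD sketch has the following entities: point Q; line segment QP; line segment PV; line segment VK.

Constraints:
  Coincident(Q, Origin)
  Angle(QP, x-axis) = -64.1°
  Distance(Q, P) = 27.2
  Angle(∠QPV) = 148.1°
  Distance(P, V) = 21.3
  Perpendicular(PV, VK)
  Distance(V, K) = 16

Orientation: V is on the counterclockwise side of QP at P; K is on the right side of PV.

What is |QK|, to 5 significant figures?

53.789

Q is at the origin; QP runs at -64.1° with length 27.2, so P = 27.2·(cos -64.1°, sin -64.1°) = (11.881, -24.468). ∠QPV = 148.1°, so PV runs at -64.1° + (180° − 148.1°) = -32.200° from the x-axis; with |PV| = 21.3, V = P + 21.3·(cos -32.200°, sin -32.200°) = (29.905, -35.818). PV is perpendicular to VK; with |VK| = 16.0 on the right of PV, K = V + 16.0·(-0.53288, -0.84619) = (21.379, -49.357). Then |QK| = |K − Q| = 53.789.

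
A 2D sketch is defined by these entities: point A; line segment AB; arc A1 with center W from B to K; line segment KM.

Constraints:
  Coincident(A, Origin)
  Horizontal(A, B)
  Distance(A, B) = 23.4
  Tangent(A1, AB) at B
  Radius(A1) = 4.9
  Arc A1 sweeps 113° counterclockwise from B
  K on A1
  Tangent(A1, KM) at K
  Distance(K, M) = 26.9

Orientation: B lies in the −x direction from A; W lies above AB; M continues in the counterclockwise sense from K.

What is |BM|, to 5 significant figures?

32.141

A is at the origin; A and B share the same y with |AB| = 23.4 and B on the −x side, so B = (-23.400, 0.0000). A1 meets AB tangentially, so WB is at right angles to AB, so W = B + (0, 4.9) = (-23.400, 4.9000). On A1, B sits at bearing -90° from W; a 113° counterclockwise sweep puts K at bearing 23°, so K = W + 4.9·(cos 23°, sin 23°) = (-18.890, 6.8146). The tangent condition forces WK to be normal to KM, so KM runs along (−sin 23°, cos 23°); with |KM| = 26.9, M = (-29.400, 31.576). Then |BM| = |M − B| = 32.141.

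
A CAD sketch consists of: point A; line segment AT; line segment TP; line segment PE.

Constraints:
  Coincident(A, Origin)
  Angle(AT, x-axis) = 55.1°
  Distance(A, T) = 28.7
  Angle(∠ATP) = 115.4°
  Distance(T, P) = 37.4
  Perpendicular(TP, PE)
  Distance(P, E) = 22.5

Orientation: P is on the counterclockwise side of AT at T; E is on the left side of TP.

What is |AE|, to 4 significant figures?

49.83

A is at the origin; AT runs at 55.1° with length 28.7, so T = 28.7·(cos 55.1°, sin 55.1°) = (16.42, 23.54). ∠ATP = 115.4°, so TP runs at 55.1° + (180° − 115.4°) = 119.7° from the x-axis; with |TP| = 37.4, P = T + 37.4·(cos 119.7°, sin 119.7°) = (-2.110, 56.03). TP is perpendicular to PE; with |PE| = 22.5 on the left of TP, E = P + 22.5·(-0.8686, -0.4955) = (-21.65, 44.88). Then |AE| = |E − A| = 49.83.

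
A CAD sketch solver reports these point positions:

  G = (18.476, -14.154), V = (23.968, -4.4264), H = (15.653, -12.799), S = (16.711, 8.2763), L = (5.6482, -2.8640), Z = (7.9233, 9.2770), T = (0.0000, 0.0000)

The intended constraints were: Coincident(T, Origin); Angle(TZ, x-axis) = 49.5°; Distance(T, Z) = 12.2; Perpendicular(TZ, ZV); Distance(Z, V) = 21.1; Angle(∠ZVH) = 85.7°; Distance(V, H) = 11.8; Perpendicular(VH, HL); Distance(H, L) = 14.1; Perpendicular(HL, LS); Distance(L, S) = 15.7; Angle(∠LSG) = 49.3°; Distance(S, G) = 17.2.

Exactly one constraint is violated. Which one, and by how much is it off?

Distance(S, G) = 17.2 — off by 5.30.

T = (0.00, 0.00) ✓; TZ at 49.50° ✓; |TZ| = 12.20 ✓; ∠(TZ, ZV) = 90.00° ✓; |ZV| = 21.10 ✓; ∠ZVH = 85.70° ✓; |VH| = 11.80 ✓; ∠(VH, HL) = 90.00° ✓; |HL| = 14.10 ✓; ∠(HL, LS) = 90.00° ✓; |LS| = 15.70 ✓; ∠LSG = 49.30° ✓; |SG| = 22.50 ✗.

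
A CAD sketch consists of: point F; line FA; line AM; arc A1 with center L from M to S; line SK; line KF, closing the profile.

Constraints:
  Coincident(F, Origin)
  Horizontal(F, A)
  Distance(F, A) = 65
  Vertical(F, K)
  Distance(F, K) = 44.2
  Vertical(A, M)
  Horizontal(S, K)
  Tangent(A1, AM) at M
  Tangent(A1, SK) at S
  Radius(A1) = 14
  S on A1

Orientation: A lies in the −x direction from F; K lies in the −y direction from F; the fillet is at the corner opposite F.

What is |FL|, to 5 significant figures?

59.271

F is at the origin; FA is horizontal with |FA| = 65.0 and A on the −x side, so A = (-65.000, 0.0000). F and K share the same x with |FK| = 44.2 and K on the −y side, so K = (0.0000, -44.200). The virtual corner opposite F is at (-65.000, -44.200). The tangent condition forces LM to be normal to AM and tangency of A1 to SK means the radius LS is perpendicular to SK, with radius 14.0, so the center L sits 14.0 in from both sides at L = (-51.000, -30.200). Then |FL| = |L − F| = 59.271.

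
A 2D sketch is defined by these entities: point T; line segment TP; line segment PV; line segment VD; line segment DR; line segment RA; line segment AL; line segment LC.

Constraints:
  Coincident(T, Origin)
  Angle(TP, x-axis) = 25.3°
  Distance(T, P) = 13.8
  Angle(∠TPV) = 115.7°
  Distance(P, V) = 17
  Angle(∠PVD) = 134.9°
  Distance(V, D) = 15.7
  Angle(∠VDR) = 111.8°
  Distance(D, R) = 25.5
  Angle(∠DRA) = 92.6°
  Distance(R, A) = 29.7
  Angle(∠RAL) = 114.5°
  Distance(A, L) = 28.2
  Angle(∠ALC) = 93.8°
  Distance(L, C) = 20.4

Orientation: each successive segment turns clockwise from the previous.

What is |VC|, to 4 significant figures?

10.83

T is at the origin; TP runs at 25.3° with length 13.8, so P = (12.48, 5.898). ∠TPV = 115.7° gives PV at -39.00° from the x-axis; with |PV| = 17.0, V = (25.69, -4.801). ∠PVD = 134.9° gives VD at -84.10° from the x-axis; with |VD| = 15.7, D = (27.30, -20.42). ∠VDR = 111.8° gives DR at -152.3° from the x-axis; with |DR| = 25.5, R = (4.724, -32.27). ∠DRA = 92.6° gives RA at 120.3° from the x-axis; with |RA| = 29.7, A = (-10.26, -6.628). ∠RAL = 114.5° gives AL at 54.80° from the x-axis; with |AL| = 28.2, L = (5.995, 16.42). ∠ALC = 93.8° gives LC at -31.40° from the x-axis; with |LC| = 20.4, C = (23.41, 5.787). Then |VC| = |C − V| = 10.83.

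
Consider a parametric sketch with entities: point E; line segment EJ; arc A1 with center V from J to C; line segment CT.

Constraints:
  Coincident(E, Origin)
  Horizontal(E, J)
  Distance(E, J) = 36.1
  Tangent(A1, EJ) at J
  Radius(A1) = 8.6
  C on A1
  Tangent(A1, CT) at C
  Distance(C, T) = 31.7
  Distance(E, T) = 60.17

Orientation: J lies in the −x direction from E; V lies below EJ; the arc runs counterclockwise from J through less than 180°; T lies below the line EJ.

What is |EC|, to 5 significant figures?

45.521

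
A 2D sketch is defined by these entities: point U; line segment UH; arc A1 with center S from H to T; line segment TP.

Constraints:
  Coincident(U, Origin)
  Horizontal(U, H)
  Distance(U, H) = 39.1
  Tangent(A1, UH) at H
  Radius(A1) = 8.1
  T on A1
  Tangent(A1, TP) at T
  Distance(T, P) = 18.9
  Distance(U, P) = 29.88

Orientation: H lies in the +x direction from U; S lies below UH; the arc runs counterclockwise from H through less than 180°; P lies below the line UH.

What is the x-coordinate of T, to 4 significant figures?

32.21

Checks: ∠(SH, HU) = 90.00° ✓; |ST| = 8.100 ✓; ∠(ST, TP) = 90.00° ✓; |TP| = 18.90 ✓; |UP| = 29.88 ✓.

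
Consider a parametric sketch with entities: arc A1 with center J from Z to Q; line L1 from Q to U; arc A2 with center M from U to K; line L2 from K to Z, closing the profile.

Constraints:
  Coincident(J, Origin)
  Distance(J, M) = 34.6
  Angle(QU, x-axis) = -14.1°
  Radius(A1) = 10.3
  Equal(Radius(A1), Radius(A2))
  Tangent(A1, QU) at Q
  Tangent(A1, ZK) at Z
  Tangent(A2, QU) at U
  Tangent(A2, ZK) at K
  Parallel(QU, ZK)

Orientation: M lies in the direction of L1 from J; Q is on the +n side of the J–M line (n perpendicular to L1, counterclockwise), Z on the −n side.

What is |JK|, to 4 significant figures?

36.10

Tangency of A1 to both parallel lines with radius 10.3 puts Q and Z at J ± 10.3·n: Q = (2.509, 9.990), Z = (-2.509, -9.990). Equal radii place U and K the same way about M: U = M + 10.3·n = (36.07, 1.561), K = M − 10.3·n = (31.05, -18.42). Then |JK| = |K − J| = 36.10.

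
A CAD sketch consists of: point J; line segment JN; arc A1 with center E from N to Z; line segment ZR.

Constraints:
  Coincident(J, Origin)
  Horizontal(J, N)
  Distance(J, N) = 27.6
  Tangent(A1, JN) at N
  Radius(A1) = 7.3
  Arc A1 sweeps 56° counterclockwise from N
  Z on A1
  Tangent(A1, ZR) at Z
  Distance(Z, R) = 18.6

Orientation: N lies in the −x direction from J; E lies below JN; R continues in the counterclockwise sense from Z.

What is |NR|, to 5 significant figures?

24.861

J is at the origin; J and N share the same y with |JN| = 27.6 and N on the −x side, so N = (-27.600, 0.0000). The tangent condition forces EN to be normal to JN, so E = N + (0, -7.3) = (-27.600, -7.3000). On A1, N sits at bearing 90° from E; a 56° counterclockwise sweep puts Z at bearing 146°, so Z = E + 7.3·(cos 146°, sin 146°) = (-33.652, -3.2179). Tangency of A1 to ZR means the radius EZ is perpendicular to ZR, so ZR runs along (−sin 146°, cos 146°); with |ZR| = 18.6, R = (-44.053, -18.638). Then |NR| = |R − N| = 24.861.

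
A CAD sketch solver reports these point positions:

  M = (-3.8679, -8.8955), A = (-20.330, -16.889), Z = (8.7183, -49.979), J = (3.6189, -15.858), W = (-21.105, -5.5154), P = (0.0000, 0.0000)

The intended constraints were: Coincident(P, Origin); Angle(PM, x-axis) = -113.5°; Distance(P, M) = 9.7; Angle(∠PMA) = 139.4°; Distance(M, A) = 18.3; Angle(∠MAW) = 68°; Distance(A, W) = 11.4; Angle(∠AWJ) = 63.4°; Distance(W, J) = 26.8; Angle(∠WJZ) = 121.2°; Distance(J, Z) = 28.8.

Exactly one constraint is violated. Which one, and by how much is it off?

Distance(J, Z) = 28.8 — off by 5.70.

P = (0.00, 0.00) ✓; PM at -113.5° ✓; |PM| = 9.700 ✓; ∠PMA = 139.4° ✓; |MA| = 18.30 ✓; ∠MAW = 68.00° ✓; |AW| = 11.40 ✓; ∠AWJ = 63.40° ✓; |WJ| = 26.80 ✓; ∠WJZ = 121.2° ✓; |JZ| = 34.50 ✗.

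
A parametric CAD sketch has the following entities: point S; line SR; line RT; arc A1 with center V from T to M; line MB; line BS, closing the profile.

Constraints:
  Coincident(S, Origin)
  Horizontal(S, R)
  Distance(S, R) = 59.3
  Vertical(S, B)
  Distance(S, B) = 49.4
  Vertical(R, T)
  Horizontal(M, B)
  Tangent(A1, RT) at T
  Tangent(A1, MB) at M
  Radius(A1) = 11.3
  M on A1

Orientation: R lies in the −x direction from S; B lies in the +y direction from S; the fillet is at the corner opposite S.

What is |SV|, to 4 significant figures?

61.28

S is at the origin; SR is horizontal with |SR| = 59.3 and R on the −x side, so R = (-59.30, 0.000). S and B share the same x with |SB| = 49.4 and B on the +y side, so B = (0.000, 49.40). The virtual corner opposite S is at (-59.30, 49.40). The tangent condition forces VT to be normal to RT and tangency of A1 to MB means the radius VM is perpendicular to MB, with radius 11.3, so the center V sits 11.3 in from both sides at V = (-48.00, 38.10). Then |SV| = |V − S| = 61.28.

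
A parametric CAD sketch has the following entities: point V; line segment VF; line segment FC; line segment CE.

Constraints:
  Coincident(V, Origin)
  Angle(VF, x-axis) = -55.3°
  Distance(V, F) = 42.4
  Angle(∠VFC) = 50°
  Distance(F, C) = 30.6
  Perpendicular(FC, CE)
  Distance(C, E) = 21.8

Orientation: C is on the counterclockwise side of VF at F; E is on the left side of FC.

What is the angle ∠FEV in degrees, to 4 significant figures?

108.1°

V is at the origin; VF runs at -55.3° with length 42.4, so F = 42.4·(cos -55.3°, sin -55.3°) = (24.14, -34.86). ∠VFC = 50.0°, so FC runs at -55.3° + (180° − 50.0°) = 74.70° from the x-axis; with |FC| = 30.6, C = F + 30.6·(cos 74.70°, sin 74.70°) = (32.21, -5.343). FC ⟂ CE; with |CE| = 21.8 on the left of FC, E = C + 21.8·(-0.9646, 0.2639) = (11.18, 0.4090). Then cos ∠FEV = EF·EV / (|EF||EV|), giving 108.1°.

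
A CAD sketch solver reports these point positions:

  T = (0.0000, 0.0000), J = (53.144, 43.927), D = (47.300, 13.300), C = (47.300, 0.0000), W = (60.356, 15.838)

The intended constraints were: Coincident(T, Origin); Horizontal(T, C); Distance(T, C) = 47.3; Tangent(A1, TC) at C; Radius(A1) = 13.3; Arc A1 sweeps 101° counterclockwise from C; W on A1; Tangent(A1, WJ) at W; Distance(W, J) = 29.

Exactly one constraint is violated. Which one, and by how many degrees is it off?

Tangent(A1, WJ) at W — off by 3.40°.

T = (0.00, 0.00) ✓; T.y = 0.00, C.y = 0.00 ✓; |TC| = 47.30 ✓; ∠(DC, CT) = 90.00° ✓; |DC| = 13.30 ✓; bearing(D→W) − bearing(D→C) = 101.0° ✓; |DW| = 13.30 ✓; ∠(DW, WJ) = 86.60° ✗; |WJ| = 29.00 ✓.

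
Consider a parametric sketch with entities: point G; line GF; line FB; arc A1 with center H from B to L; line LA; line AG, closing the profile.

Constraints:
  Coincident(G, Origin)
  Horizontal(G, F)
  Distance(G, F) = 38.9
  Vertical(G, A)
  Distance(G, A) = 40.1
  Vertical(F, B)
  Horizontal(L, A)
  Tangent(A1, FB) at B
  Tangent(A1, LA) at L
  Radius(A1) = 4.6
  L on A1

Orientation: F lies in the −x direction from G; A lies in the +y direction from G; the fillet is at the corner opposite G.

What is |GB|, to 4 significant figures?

52.66

G is at the origin; G and F share the same y with |GF| = 38.9 and F on the −x side, so F = (-38.90, 0.000). GA is vertical with |GA| = 40.1 and A on the +y side, so A = (0.000, 40.10). The virtual corner opposite G is at (-38.90, 40.10). Tangency of A1 to FB means the radius HB is perpendicular to FB and tangency of A1 to LA means the radius HL is perpendicular to LA, with radius 4.6, so the center H sits 4.6 in from both sides at H = (-34.30, 35.50). That places the tangent points at B = (-38.90, 35.50) on FB and L = (-34.30, 40.10) on LA. Then |GB| = |B − G| = 52.66.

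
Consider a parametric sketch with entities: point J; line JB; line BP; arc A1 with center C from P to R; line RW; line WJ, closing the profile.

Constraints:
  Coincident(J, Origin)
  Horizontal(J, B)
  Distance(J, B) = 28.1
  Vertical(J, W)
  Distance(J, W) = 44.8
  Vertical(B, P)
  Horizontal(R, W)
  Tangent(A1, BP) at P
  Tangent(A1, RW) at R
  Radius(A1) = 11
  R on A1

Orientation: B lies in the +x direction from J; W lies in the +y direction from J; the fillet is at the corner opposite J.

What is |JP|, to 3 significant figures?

44.0

J is at the origin; JB is horizontal with |JB| = 28.1 and B on the +x side, so B = (28.1, 0.00). JW is vertical with |JW| = 44.8 and W on the +y side, so W = (0.00, 44.8). The virtual corner opposite J is at (28.1, 44.8). The tangent condition forces CP to be normal to BP and A1 meets RW tangentially, so CR is at right angles to RW, with radius 11.0, so the center C sits 11.0 in from both sides at C = (17.1, 33.8). That places the tangent points at P = (28.1, 33.8) on BP and R = (17.1, 44.8) on RW. Then |JP| = |P − J| = 44.0.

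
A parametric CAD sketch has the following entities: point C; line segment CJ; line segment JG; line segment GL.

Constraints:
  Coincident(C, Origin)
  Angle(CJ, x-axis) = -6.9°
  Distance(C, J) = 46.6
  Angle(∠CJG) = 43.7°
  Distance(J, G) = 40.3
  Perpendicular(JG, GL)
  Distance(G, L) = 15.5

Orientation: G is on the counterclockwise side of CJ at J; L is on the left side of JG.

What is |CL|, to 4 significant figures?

17.96

C is at the origin; CJ runs at -6.9° with length 46.6, so J = 46.6·(cos -6.9°, sin -6.9°) = (46.26, -5.598). ∠CJG = 43.7°, so JG runs at -6.9° + (180° − 43.7°) = 129.4° from the x-axis; with |JG| = 40.3, G = J + 40.3·(cos 129.4°, sin 129.4°) = (20.68, 25.54). JG ⟂ GL; with |GL| = 15.5 on the left of JG, L = G + 15.5·(-0.7727, -0.6347) = (8.705, 15.70). Then |CL| = |L − C| = 17.96.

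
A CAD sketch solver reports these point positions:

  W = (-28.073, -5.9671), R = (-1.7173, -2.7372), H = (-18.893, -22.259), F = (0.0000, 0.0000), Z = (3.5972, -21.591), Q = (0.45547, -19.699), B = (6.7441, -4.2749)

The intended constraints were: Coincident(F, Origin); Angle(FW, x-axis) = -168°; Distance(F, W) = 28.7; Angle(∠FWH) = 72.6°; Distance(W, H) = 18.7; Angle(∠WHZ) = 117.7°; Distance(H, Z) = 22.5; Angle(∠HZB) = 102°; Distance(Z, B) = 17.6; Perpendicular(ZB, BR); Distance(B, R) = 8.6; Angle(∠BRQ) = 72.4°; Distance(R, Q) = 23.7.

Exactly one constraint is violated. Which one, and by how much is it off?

Distance(R, Q) = 23.7 — off by 6.60.

F = (0.00, 0.00) ✓; FW at -168.0° ✓; |FW| = 28.70 ✓; ∠FWH = 72.60° ✓; |WH| = 18.70 ✓; ∠WHZ = 117.7° ✓; |HZ| = 22.50 ✓; ∠HZB = 102.0° ✓; |ZB| = 17.60 ✓; ∠(ZB, BR) = 90.00° ✓; |BR| = 8.600 ✓; ∠BRQ = 72.40° ✓; |RQ| = 17.10 ✗.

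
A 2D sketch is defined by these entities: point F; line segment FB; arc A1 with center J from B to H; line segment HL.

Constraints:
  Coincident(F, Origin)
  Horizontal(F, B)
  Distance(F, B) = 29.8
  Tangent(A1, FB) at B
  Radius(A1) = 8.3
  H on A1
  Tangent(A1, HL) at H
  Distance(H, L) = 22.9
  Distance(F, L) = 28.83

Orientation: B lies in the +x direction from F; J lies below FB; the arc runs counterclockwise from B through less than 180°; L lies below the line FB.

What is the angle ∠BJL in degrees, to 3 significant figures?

136°

Checks: F.y = 0.00, B.y = 0.00 ✓; |JH| = 8.300 ✓; ∠(JH, HL) = 90.00° ✓; |HL| = 22.90 ✓; |FL| = 28.83 ✓.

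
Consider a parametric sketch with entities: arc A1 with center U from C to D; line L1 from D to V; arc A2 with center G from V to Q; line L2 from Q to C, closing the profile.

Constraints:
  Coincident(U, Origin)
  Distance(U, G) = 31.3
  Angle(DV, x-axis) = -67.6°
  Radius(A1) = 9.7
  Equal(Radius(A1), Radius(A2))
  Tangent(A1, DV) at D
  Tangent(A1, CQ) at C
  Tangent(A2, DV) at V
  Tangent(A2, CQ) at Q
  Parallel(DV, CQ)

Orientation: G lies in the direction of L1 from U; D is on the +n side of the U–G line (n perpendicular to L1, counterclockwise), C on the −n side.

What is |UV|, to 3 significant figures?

32.8

The slot axis is L1's direction at -67.6°, so u = (cos -67.6°, sin -67.6°) = (0.381, -0.925) and n = (−sin -67.6°, cos -67.6°) = (0.925, 0.381). U is at the origin and G lies 31.3 along u from U, so G = 31.3·u = (11.9, -28.9). Tangency of A1 to both parallel lines with radius 9.7 puts D and C at U ± 9.7·n: D = (8.97, 3.70), C = (-8.97, -3.70). Equal radii place V and Q the same way about G: V = G + 9.7·n = (20.9, -25.2), Q = G − 9.7·n = (2.96, -32.6). Then |UV| = |V − U| = 32.8.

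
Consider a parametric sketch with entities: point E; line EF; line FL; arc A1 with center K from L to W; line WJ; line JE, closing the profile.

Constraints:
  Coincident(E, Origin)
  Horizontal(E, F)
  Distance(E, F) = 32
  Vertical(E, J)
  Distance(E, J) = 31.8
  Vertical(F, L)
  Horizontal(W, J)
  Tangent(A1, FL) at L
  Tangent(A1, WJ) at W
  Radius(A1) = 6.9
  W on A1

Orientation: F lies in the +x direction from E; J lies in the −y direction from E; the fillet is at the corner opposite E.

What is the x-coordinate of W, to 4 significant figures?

25.10

E is at the origin; EF is horizontal with |EF| = 32.0 and F on the +x side, so F = (32.00, 0.000). EJ is vertical with |EJ| = 31.8 and J on the −y side, so J = (0.000, -31.80). The virtual corner opposite E is at (32.00, -31.80). Since A1 is tangent to FL there, KL ⟂ FL and since A1 is tangent to WJ there, KW ⟂ WJ, with radius 6.9, so the center K sits 6.9 in from both sides at K = (25.10, -24.90). That places the tangent points at L = (32.00, -24.90) on FL and W = (25.10, -31.80) on WJ. So W.x = 25.10.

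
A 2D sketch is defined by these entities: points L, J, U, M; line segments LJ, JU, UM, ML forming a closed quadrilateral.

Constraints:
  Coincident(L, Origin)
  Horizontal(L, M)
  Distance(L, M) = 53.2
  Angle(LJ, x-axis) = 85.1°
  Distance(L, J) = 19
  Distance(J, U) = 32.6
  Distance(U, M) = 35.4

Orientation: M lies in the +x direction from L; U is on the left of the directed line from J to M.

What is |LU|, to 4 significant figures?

43.59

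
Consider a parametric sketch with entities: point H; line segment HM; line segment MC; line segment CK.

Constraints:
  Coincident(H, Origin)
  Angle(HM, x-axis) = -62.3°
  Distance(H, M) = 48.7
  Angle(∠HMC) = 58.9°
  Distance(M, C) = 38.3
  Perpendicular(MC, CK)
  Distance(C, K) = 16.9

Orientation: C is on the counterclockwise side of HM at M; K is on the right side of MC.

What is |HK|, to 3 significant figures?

60.1

∠HMC = 58.9°, so MC runs at -62.3° + (180° − 58.9°) = 58.8° from the x-axis; with |MC| = 38.3, C = M + 38.3·(cos 58.8°, sin 58.8°) = (42.5, -10.4). MC ⟂ CK; with |CK| = 16.9 on the right of MC, K = C + 16.9·(0.855, -0.518) = (56.9, -19.1). Then |HK| = |K − H| = 60.1.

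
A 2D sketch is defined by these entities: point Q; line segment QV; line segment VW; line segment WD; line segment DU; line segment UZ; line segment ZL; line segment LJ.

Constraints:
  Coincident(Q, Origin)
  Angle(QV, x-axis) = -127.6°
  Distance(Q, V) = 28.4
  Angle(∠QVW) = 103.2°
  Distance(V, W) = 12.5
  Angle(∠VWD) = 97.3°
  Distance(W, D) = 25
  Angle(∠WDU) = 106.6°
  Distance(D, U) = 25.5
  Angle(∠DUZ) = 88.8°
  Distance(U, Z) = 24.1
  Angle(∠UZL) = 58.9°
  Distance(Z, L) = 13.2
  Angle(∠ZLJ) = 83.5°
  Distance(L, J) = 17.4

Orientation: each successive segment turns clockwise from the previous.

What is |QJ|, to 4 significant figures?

4.405

∠UZL = 58.9° gives ZL at 147.2° from the x-axis; with |ZL| = 13.2, L = (-7.672, -10.60). ∠ZLJ = 83.5° gives LJ at 50.70° from the x-axis; with |LJ| = 17.4, J = (3.349, 2.861). Then |QJ| = |J − Q| = 4.405.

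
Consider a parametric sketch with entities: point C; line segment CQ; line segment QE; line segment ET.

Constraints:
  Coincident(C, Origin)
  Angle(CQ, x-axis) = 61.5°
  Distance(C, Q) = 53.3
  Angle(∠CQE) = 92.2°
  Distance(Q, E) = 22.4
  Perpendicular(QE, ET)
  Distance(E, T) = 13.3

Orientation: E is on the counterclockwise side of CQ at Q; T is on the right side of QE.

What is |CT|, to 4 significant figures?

70.91

C is at the origin; CQ runs at 61.5° with length 53.3, so Q = 53.3·(cos 61.5°, sin 61.5°) = (25.43, 46.84). ∠CQE = 92.2°, so QE runs at 61.5° + (180° − 92.2°) = 149.3° from the x-axis; with |QE| = 22.4, E = Q + 22.4·(cos 149.3°, sin 149.3°) = (6.172, 58.28). QE ⟂ ET; with |ET| = 13.3 on the right of QE, T = E + 13.3·(0.5105, 0.8599) = (12.96, 69.71). Then |CT| = |T − C| = 70.91.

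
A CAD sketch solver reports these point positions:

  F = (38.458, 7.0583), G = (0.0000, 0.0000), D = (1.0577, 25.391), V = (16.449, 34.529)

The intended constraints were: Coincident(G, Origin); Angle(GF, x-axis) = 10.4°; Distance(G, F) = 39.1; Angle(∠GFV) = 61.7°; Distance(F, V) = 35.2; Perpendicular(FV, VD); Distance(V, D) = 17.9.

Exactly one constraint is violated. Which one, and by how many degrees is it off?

Perpendicular(FV, VD) — off by 8.00°.

G = (0.00, 0.00) ✓; GF at 10.40° ✓; |GF| = 39.10 ✓; ∠GFV = 61.70° ✓; |FV| = 35.20 ✓; ∠(FV, VD) = 82.00° ✗; |VD| = 17.90 ✓.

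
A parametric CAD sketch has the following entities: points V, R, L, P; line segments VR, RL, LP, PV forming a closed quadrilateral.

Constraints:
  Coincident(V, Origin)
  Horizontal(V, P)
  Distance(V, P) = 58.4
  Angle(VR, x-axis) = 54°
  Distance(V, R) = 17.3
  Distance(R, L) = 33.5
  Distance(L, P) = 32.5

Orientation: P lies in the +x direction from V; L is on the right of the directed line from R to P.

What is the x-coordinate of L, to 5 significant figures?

28.949

Checks: |RL| = 33.50 ✓; |LP| = 32.50 ✓.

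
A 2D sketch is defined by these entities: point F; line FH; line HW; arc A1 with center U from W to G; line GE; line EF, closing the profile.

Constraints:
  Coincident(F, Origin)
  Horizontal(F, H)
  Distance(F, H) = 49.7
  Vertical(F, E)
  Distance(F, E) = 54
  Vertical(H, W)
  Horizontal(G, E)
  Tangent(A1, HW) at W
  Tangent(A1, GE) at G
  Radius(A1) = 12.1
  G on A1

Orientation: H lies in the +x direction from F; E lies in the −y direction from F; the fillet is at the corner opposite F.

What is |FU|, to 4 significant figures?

56.30

F is at the origin; F and H share the same y with |FH| = 49.7 and H on the +x side, so H = (49.70, 0.000). FE is vertical with |FE| = 54.0 and E on the −y side, so E = (0.000, -54.00). The virtual corner opposite F is at (49.70, -54.00). Since A1 is tangent to HW there, UW ⟂ HW and the tangent condition forces UG to be normal to GE, with radius 12.1, so the center U sits 12.1 in from both sides at U = (37.60, -41.90). Then |FU| = |U − F| = 56.30.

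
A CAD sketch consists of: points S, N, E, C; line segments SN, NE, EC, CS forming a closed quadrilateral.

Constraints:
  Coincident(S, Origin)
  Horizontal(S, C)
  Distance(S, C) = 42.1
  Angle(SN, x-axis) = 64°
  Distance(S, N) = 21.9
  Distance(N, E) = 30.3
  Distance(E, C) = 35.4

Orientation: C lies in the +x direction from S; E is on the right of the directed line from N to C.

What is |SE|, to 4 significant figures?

13.47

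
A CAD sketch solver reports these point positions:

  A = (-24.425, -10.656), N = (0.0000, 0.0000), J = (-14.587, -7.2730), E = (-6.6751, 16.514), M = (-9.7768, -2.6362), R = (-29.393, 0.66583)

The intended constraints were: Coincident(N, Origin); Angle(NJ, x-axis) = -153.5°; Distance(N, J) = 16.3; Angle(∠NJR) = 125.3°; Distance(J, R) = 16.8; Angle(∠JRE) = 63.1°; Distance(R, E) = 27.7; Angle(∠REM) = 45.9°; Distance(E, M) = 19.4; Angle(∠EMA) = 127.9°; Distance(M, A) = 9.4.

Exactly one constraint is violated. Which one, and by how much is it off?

Distance(M, A) = 9.4 — off by 7.30.

N = (0.00, 0.00) ✓; NJ at -153.5° ✓; |NJ| = 16.30 ✓; ∠NJR = 125.3° ✓; |JR| = 16.80 ✓; ∠JRE = 63.10° ✓; |RE| = 27.70 ✓; ∠REM = 45.90° ✓; |EM| = 19.40 ✓; ∠EMA = 127.9° ✓; |MA| = 16.70 ✗.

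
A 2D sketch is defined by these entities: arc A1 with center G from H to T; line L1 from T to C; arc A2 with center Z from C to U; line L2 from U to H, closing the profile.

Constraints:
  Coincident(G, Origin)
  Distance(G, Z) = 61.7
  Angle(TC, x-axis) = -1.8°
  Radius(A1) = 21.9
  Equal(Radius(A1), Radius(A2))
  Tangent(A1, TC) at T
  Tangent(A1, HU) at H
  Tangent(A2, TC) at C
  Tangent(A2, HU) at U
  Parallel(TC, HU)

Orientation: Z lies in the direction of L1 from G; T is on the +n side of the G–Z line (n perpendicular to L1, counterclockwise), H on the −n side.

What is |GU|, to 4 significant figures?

65.47

The slot axis is L1's direction at -1.8°, so u = (cos -1.8°, sin -1.8°) = (0.9995, -0.03141) and n = (−sin -1.8°, cos -1.8°) = (0.03141, 0.9995). G is at the origin and Z lies 61.7 along u from G, so Z = 61.7·u = (61.67, -1.938). Tangency of A1 to both parallel lines with radius 21.9 puts T and H at G ± 21.9·n: T = (0.6879, 21.89), H = (-0.6879, -21.89). Equal radii place C and U the same way about Z: C = Z + 21.9·n = (62.36, 19.95), U = Z − 21.9·n = (60.98, -23.83). Then |GU| = |U − G| = 65.47.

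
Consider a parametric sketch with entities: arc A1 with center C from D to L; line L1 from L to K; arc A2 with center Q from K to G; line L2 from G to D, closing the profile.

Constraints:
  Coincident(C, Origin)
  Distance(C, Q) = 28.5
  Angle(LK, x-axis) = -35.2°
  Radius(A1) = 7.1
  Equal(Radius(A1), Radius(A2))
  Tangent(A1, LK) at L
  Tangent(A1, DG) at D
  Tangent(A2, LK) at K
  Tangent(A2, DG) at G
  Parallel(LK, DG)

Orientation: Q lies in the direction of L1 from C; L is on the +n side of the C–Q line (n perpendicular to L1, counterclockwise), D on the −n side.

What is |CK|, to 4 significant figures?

29.37

Tangency of A1 to both parallel lines with radius 7.1 puts L and D at C ± 7.1·n: L = (4.093, 5.802), D = (-4.093, -5.802). Equal radii place K and G the same way about Q: K = Q + 7.1·n = (27.38, -10.63), G = Q − 7.1·n = (19.20, -22.23). Then |CK| = |K − C| = 29.37.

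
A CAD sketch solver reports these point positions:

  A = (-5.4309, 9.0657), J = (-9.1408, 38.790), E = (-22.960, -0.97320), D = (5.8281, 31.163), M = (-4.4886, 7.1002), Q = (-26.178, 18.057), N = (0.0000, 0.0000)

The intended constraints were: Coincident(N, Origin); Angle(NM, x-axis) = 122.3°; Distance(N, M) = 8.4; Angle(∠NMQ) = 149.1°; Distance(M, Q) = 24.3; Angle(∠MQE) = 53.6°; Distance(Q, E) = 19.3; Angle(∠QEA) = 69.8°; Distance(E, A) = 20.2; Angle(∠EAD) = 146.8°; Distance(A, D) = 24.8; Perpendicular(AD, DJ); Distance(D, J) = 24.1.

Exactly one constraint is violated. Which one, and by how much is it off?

Distance(D, J) = 24.1 — off by 7.30.

N = (0.00, 0.00) ✓; NM at 122.3° ✓; |NM| = 8.400 ✓; ∠NMQ = 149.1° ✓; |MQ| = 24.30 ✓; ∠MQE = 53.60° ✓; |QE| = 19.30 ✓; ∠QEA = 69.80° ✓; |EA| = 20.20 ✓; ∠EAD = 146.8° ✓; |AD| = 24.80 ✓; ∠(AD, DJ) = 90.00° ✓; |DJ| = 16.80 ✗.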